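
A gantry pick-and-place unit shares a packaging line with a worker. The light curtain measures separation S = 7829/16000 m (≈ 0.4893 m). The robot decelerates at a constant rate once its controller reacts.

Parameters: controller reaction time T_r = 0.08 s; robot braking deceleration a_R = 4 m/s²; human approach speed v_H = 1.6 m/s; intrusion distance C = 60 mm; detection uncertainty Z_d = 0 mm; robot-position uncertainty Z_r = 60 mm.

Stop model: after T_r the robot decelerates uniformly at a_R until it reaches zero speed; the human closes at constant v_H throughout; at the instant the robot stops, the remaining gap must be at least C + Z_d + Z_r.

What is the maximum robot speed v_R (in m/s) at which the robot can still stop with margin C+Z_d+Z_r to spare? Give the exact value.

v_R_max = 9/20 m/s = 0.4500 m/s

at the boundary: (1/8)·v² + (12/25)·v + (-3861/16000) = 0
  disc = (12/25)² − 4·(1/8)·(-3861/16000) = 56169/160000 ; √disc = 237/400
  v_R = (−(12/25) + 237/400) / (2·(1/8)) = 9/20 m/s
check:
braking lasts T_s = (9/20)/4 = 0.1125 s
robot covers v_R·T_r = 0.4500·0.0800 = 0.0360 m before braking
robot under decel: 0.4500²/(2·4.0000) = 0.0253 m
human closes 1.6000·0.1925 = 0.3080 m
residual clearance needed = 0.0600+0.0000+0.0600 = 0.1200 m
sum ≈ 0.0360+0.0253+0.3080+0.1200 ≈ 0.4893 m = S ✓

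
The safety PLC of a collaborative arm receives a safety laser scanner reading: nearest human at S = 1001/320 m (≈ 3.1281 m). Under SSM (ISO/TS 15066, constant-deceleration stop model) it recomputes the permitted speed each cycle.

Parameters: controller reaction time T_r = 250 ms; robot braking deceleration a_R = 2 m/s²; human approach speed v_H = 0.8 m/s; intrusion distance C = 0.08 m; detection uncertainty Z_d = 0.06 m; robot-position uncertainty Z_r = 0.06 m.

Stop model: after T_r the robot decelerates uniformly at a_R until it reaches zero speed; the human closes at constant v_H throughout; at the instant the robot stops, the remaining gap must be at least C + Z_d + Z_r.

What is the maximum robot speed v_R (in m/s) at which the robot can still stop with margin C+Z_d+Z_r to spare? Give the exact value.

v_R_max = 9/4 m/s = 2.2500 m/s

quadratic (1/4)·v² + (13/20)·v + (-873/320) = 0
  disc = (13/20)² − 4·(1/4)·(-873/320) = 5041/1600 ; √disc = 71/40
  v_R = (−(13/20) + 71/40) / (2·(1/4)) = 9/4 m/s
check:
T_s = v_R/a_R = (9/4)/2 = 1.1250 s
robot in T_r: 2.2500·0.2500 = 0.5625 m
braking distance = 2.2500²/(2·2.0000) = 1.2656 m
person approaches 0.8000·(0.2500+1.1250) = 1.1000 m
residual clearance needed = 0.0800+0.0600+0.0600 = 0.2000 m
sum ≈ 0.5625+1.2656+1.1000+0.2000 ≈ 3.1281 m = S ✓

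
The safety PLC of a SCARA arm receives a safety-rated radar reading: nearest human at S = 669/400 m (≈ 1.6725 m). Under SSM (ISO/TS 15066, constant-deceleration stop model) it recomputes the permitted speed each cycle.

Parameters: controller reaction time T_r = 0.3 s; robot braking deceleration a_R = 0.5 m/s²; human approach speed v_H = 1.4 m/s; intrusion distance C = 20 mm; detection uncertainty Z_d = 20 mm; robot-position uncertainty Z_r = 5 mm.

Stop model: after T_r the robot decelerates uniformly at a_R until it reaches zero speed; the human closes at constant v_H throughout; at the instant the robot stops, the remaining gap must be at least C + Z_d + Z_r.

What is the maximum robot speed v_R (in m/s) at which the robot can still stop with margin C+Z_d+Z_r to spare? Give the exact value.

collect terms ⇒ (1)·v_R² + (31/10)·v_R + (-483/400) = 0
  disc = (31/10)² − 4·(1)·(-483/400) = 361/25 ; √disc = 19/5
  v_R = (−(31/10) + 19/5) / (2·(1)) = 7/20 m/s
check:
stop time T_s = (7/20)/(1/2) = 0.7000 s
reaction-phase robot travel = 0.3500·0.3000 = 0.1050 m
robot under decel: 0.3500²/(2·0.5000) = 0.1225 m
human over T_r+T_s: 1.4000·(0.3000+0.7000) = 1.4000 m
residual clearance needed = 0.0200+0.0200+0.0050 = 0.0450 m
sum ≈ 0.1050+0.1225+1.4000+0.0450 ≈ 1.6725 m = S ✓

v_R_max = 7/20 m/s = 0.3500 m/s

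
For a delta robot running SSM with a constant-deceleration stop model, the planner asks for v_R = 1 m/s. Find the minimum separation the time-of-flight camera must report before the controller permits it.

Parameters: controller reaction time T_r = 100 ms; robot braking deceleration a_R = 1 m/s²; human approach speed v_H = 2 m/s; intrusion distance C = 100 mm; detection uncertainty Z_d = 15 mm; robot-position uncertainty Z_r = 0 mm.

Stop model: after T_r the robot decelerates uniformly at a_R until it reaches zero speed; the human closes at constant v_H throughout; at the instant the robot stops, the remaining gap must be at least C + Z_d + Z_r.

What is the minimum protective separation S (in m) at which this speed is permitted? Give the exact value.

stop time T_s = 1/1 = 1.0000 s
robot covers v_R·T_r = 1.0000·0.1000 = 0.1000 m before braking
robot covers 1.0000·1.0000 − ½·1.0000·1.0000² = 0.5000 m while stopping
person approaches 2.0000·(0.1000+1.0000) = 2.2000 m
residual clearance needed = 0.1000+0.0150+0.0000 = 0.1150 m
S_min ≈ 0.1000+0.5000+2.2000+0.1150  ⇒  S_min = 583/200 m

S_min = 583/200 m = 2.9150 m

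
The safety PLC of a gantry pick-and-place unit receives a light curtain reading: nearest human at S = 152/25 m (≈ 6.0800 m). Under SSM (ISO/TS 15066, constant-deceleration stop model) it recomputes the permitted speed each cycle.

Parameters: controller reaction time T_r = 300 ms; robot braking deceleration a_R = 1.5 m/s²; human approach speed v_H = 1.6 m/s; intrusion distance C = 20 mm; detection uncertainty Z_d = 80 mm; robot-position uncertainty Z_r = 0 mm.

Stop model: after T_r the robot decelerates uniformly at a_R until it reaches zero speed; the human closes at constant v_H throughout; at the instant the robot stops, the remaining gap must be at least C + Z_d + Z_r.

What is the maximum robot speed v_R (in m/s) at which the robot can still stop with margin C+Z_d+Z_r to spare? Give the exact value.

quadratic (1/3)·v² + (41/30)·v + (-11/2) = 0
  disc = (41/30)² − 4·(1/3)·(-11/2) = 8281/900 ; √disc = 91/30
  v_R = (−(41/30) + 91/30) / (2·(1/3)) = 5/2 m/s
check:
braking lasts T_s = (5/2)/(3/2) = 1.6667 s
robot covers v_R·T_r = 2.5000·0.3000 = 0.7500 m before braking
braking distance = 2.5000²/(2·1.5000) = 2.0833 m
human over T_r+T_s: 1.6000·(0.3000+1.6667) = 3.1467 m
margins: 0.0200+0.0800+0.0000 = 0.1000 m
sum ≈ 0.7500+2.0833+3.1467+0.1000 ≈ 6.0800 m = S ✓

v_R_max = 5/2 m/s = 2.5000 m/s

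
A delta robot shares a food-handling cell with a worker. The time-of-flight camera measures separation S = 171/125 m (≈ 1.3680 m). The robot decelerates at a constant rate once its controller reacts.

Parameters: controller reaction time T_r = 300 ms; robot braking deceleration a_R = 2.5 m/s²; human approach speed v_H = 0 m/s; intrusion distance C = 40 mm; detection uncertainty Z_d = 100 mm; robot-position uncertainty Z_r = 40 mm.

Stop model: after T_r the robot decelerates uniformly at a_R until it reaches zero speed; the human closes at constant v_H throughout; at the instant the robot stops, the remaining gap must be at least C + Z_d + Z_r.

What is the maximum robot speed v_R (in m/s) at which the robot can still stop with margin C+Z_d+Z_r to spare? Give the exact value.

v_R_max = 9/5 m/s = 1.8000 m/s

collect terms ⇒ (1/5)·v_R² + (3/10)·v_R + (-297/250) = 0
  disc = (3/10)² − 4·(1/5)·(-297/250) = 2601/2500 ; √disc = 51/50
  v_R = (−(3/10) + 51/50) / (2·(1/5)) = 9/5 m/s
check:
stop time T_s = (9/5)/(5/2) = 0.7200 s
robot in T_r: 1.8000·0.3000 = 0.5400 m
robot under decel: 1.8000²/(2·2.5000) = 0.6480 m
person approaches 0.0000·(0.3000+0.7200) = 0.0000 m
residual clearance needed = 0.0400+0.1000+0.0400 = 0.1800 m
sum ≈ 0.5400+0.6480+0.0000+0.1800 ≈ 1.3680 m = S ✓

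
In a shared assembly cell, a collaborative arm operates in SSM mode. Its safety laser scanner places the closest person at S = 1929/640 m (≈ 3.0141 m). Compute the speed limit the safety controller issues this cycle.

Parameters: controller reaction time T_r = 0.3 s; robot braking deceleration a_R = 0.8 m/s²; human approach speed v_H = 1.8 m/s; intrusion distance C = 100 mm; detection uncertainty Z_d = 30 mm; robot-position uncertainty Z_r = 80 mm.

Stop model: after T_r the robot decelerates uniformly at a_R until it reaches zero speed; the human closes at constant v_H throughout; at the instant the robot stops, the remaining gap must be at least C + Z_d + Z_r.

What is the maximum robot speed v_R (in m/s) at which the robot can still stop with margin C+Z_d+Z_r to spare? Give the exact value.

quadratic (5/8)·v² + (51/20)·v + (-1449/640) = 0
  disc = (51/20)² − 4·(5/8)·(-1449/640) = 77841/6400 ; √disc = 279/80
  v_R = (−(51/20) + 279/80) / (2·(5/8)) = 3/4 m/s
check:
T_s = v_R/a_R = (3/4)/(4/5) = 0.9375 s
robot in T_r: 0.7500·0.3000 = 0.2250 m
robot under decel: 0.7500²/(2·0.8000) = 0.3516 m
human closes 1.8000·1.2375 = 2.2275 m
C+Z_d+Z_r = 0.1000+0.0300+0.0800 = 0.2100 m
sum ≈ 0.2250+0.3516+2.2275+0.2100 ≈ 3.0141 m = S ✓

v_R_max = 3/4 m/s = 0.7500 m/s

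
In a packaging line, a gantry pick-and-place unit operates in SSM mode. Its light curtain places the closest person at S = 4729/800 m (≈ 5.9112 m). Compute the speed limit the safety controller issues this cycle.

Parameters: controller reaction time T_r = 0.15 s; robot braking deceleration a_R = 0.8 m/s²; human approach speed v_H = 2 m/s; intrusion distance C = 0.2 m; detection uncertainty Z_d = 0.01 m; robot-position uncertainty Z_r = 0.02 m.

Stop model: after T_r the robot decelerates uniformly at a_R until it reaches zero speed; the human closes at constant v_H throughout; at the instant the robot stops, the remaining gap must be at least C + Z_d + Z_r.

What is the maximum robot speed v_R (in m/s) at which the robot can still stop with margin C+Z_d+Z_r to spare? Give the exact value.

v_R_max = 3/2 m/s = 1.5000 m/s

at the boundary: (5/8)·v² + (53/20)·v + (-861/160) = 0
  disc = (53/20)² − 4·(5/8)·(-861/160) = 32761/1600 ; √disc = 181/40
  v_R = (−(53/20) + 181/40) / (2·(5/8)) = 3/2 m/s
check:
stop time T_s = (3/2)/(4/5) = 1.8750 s
robot in T_r: 1.5000·0.1500 = 0.2250 m
braking distance = 1.5000²/(2·0.8000) = 1.4062 m
human closes 2.0000·2.0250 = 4.0500 m
residual clearance needed = 0.2000+0.0100+0.0200 = 0.2300 m
sum ≈ 0.2250+1.4062+4.0500+0.2300 ≈ 5.9112 m = S ✓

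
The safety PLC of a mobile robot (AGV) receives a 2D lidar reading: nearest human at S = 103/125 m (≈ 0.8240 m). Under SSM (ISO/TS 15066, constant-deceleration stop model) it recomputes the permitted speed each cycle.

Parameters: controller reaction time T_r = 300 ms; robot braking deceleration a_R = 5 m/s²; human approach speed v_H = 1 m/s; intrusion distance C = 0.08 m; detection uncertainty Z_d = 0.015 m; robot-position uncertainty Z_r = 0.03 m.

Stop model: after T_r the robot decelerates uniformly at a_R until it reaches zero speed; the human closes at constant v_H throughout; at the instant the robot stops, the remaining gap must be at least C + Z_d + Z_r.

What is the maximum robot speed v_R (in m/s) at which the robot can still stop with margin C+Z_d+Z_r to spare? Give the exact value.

v_R_max = 7/10 m/s = 0.7000 m/s

at the boundary: (1/10)·v² + (1/2)·v + (-399/1000) = 0
  disc = (1/2)² − 4·(1/10)·(-399/1000) = 256/625 ; √disc = 16/25
  v_R = (−(1/2) + 16/25) / (2·(1/10)) = 7/10 m/s
check:
braking lasts T_s = (7/10)/5 = 0.1400 s
reaction-phase robot travel = 0.7000·0.3000 = 0.2100 m
robot under decel: 0.7000²/(2·5.0000) = 0.0490 m
human over T_r+T_s: 1.0000·(0.3000+0.1400) = 0.4400 m
residual clearance needed = 0.0800+0.0150+0.0300 = 0.1250 m
sum ≈ 0.2100+0.0490+0.4400+0.1250 ≈ 0.8240 m = S ✓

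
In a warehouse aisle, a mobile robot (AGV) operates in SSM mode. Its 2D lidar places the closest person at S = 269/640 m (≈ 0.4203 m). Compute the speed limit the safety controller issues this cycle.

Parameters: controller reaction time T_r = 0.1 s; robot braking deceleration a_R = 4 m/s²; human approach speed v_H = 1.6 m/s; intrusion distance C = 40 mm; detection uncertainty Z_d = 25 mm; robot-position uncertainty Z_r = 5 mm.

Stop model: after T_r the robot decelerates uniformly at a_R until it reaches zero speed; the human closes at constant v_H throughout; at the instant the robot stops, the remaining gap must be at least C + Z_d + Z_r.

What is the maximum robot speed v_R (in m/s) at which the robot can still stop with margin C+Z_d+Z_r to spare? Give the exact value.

quadratic (1/8)·v² + (1/2)·v + (-609/3200) = 0
  disc = (1/2)² − 4·(1/8)·(-609/3200) = 2209/6400 ; √disc = 47/80
  v_R = (−(1/2) + 47/80) / (2·(1/8)) = 7/20 m/s
check:
T_s = v_R/a_R = (7/20)/4 = 0.0875 s
robot covers v_R·T_r = 0.3500·0.1000 = 0.0350 m before braking
robot under decel: 0.3500²/(2·4.0000) = 0.0153 m
person approaches 1.6000·(0.1000+0.0875) = 0.3000 m
C+Z_d+Z_r = 0.0400+0.0250+0.0050 = 0.0700 m
sum ≈ 0.0350+0.0153+0.3000+0.0700 ≈ 0.4203 m = S ✓

v_R_max = 7/20 m/s = 0.3500 m/s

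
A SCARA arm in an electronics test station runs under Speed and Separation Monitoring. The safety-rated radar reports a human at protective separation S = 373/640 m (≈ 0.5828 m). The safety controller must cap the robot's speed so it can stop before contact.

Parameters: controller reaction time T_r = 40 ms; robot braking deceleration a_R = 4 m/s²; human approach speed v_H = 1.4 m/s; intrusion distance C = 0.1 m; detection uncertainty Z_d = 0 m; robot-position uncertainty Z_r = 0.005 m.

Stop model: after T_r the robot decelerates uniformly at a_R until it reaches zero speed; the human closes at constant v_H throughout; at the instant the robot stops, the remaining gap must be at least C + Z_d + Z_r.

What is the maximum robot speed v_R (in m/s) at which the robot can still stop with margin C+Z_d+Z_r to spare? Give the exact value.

quadratic (1/8)·v² + (39/100)·v + (-6749/16000) = 0
  disc = (39/100)² − 4·(1/8)·(-6749/16000) = 58081/160000 ; √disc = 241/400
  v_R = (−(39/100) + 241/400) / (2·(1/8)) = 17/20 m/s
check:
T_s = v_R/a_R = (17/20)/4 = 0.2125 s
robot covers v_R·T_r = 0.8500·0.0400 = 0.0340 m before braking
robot under decel: 0.8500²/(2·4.0000) = 0.0903 m
human over T_r+T_s: 1.4000·(0.0400+0.2125) = 0.3535 m
residual clearance needed = 0.1000+0.0000+0.0050 = 0.1050 m
sum ≈ 0.0340+0.0903+0.3535+0.1050 ≈ 0.5828 m = S ✓

v_R_max = 17/20 m/s = 0.8500 m/s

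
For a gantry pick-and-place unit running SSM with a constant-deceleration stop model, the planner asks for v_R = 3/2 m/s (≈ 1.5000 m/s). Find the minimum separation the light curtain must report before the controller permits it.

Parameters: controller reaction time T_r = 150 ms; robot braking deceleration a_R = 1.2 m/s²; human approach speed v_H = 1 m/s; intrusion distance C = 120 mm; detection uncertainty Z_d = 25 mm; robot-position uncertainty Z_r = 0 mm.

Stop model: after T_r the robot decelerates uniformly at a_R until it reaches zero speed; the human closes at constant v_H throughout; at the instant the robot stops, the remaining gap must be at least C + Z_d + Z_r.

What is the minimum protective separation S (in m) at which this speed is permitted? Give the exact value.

T_s = v_R/a_R = (3/2)/(6/5) = 1.2500 s
robot covers v_R·T_r = 1.5000·0.1500 = 0.2250 m before braking
robot under decel: 1.5000²/(2·1.2000) = 0.9375 m
human closes 1.0000·1.4000 = 1.4000 m
residual clearance needed = 0.1200+0.0250+0.0000 = 0.1450 m
S_min ≈ 0.2250+0.9375+1.4000+0.1450  ⇒  S_min = 1083/400 m

S_min = 1083/400 m = 2.7075 m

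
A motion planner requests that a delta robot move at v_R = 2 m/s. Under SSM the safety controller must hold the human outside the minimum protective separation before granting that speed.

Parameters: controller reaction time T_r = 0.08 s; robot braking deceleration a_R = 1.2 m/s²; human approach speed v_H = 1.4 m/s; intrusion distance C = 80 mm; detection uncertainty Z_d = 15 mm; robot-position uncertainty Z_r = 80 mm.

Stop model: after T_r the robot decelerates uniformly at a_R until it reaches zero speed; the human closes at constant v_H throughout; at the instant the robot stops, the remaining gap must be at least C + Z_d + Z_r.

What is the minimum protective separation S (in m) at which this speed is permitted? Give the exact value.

stop time T_s = 2/(6/5) = 1.6667 s
robot in T_r: 2.0000·0.0800 = 0.1600 m
robot under decel: 2.0000²/(2·1.2000) = 1.6667 m
person approaches 1.4000·(0.0800+1.6667) = 2.4453 m
margins: 0.0800+0.0150+0.0800 = 0.1750 m
S_min ≈ 0.1600+1.6667+2.4453+0.1750  ⇒  S_min = 4447/1000 m

S_min = 4447/1000 m = 4.4470 m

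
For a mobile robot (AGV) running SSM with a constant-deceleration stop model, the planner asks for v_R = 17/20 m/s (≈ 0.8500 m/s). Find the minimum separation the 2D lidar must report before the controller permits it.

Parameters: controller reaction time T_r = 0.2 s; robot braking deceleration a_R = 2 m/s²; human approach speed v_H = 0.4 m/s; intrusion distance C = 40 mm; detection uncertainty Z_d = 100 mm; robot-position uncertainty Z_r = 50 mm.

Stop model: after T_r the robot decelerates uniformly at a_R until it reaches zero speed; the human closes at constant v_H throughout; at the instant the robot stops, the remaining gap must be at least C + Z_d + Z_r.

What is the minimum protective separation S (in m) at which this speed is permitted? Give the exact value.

braking lasts T_s = (17/20)/2 = 0.4250 s
reaction-phase robot travel = 0.8500·0.2000 = 0.1700 m
robot covers 0.8500·0.4250 − ½·2.0000·0.4250² = 0.1806 m while stopping
human over T_r+T_s: 0.4000·(0.2000+0.4250) = 0.2500 m
residual clearance needed = 0.0400+0.1000+0.0500 = 0.1900 m
S_min ≈ 0.1700+0.1806+0.2500+0.1900  ⇒  S_min = 253/320 m

S_min = 253/320 m = 0.7906 m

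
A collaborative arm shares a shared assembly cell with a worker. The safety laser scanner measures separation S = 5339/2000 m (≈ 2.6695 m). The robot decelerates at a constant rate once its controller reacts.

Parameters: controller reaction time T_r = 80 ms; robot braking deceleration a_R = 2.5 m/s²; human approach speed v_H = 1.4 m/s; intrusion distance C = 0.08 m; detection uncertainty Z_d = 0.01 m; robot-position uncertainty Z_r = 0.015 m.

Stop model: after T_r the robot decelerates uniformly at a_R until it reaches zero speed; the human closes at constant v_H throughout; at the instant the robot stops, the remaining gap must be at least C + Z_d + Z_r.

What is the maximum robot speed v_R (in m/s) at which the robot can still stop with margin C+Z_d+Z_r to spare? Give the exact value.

v_R_max = 9/4 m/s = 2.2500 m/s

collect terms ⇒ (1/5)·v_R² + (16/25)·v_R + (-981/400) = 0
  disc = (16/25)² − 4·(1/5)·(-981/400) = 5929/2500 ; √disc = 77/50
  v_R = (−(16/25) + 77/50) / (2·(1/5)) = 9/4 m/s
check:
braking lasts T_s = (9/4)/(5/2) = 0.9000 s
reaction-phase robot travel = 2.2500·0.0800 = 0.1800 m
robot covers 2.2500·0.9000 − ½·2.5000·0.9000² = 1.0125 m while stopping
human closes 1.4000·0.9800 = 1.3720 m
margins: 0.0800+0.0100+0.0150 = 0.1050 m
sum ≈ 0.1800+1.0125+1.3720+0.1050 ≈ 2.6695 m = S ✓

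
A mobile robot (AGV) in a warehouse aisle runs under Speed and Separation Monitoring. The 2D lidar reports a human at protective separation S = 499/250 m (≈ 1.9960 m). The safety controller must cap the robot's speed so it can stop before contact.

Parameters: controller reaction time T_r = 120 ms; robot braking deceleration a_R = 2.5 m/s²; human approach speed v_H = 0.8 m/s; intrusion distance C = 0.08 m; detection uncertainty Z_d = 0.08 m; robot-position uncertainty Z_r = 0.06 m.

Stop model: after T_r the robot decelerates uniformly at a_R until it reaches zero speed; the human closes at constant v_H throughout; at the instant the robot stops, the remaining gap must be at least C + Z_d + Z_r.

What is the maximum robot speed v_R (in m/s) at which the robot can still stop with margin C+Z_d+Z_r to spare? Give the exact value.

v_R_max = 2 m/s = 2.0000 m/s

quadratic (1/5)·v² + (11/25)·v + (-42/25) = 0
  disc = (11/25)² − 4·(1/5)·(-42/25) = 961/625 ; √disc = 31/25
  v_R = (−(11/25) + 31/25) / (2·(1/5)) = 2 m/s
check:
braking lasts T_s = 2/(5/2) = 0.8000 s
robot in T_r: 2.0000·0.1200 = 0.2400 m
robot under decel: 2.0000²/(2·2.5000) = 0.8000 m
person approaches 0.8000·(0.1200+0.8000) = 0.7360 m
C+Z_d+Z_r = 0.0800+0.0800+0.0600 = 0.2200 m
sum ≈ 0.2400+0.8000+0.7360+0.2200 ≈ 1.9960 m = S ✓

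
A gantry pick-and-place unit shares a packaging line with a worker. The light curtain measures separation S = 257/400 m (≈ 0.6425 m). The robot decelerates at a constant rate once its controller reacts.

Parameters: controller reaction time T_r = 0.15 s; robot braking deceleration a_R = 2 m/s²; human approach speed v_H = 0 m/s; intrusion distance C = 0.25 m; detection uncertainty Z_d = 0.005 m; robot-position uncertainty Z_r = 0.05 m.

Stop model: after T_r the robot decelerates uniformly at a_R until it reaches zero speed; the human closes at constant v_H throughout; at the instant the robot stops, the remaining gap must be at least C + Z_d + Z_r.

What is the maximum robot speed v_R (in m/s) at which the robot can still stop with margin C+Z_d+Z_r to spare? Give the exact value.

quadratic (1/4)·v² + (3/20)·v + (-27/80) = 0
  disc = (3/20)² − 4·(1/4)·(-27/80) = 9/25 ; √disc = 3/5
  v_R = (−(3/20) + 3/5) / (2·(1/4)) = 9/10 m/s
check:
stop time T_s = (9/10)/2 = 0.4500 s
reaction-phase robot travel = 0.9000·0.1500 = 0.1350 m
robot covers 0.9000·0.4500 − ½·2.0000·0.4500² = 0.2025 m while stopping
human closes 0.0000·0.6000 = 0.0000 m
C+Z_d+Z_r = 0.2500+0.0050+0.0500 = 0.3050 m
sum ≈ 0.1350+0.2025+0.0000+0.3050 ≈ 0.6425 m = S ✓

v_R_max = 9/10 m/s = 0.9000 m/s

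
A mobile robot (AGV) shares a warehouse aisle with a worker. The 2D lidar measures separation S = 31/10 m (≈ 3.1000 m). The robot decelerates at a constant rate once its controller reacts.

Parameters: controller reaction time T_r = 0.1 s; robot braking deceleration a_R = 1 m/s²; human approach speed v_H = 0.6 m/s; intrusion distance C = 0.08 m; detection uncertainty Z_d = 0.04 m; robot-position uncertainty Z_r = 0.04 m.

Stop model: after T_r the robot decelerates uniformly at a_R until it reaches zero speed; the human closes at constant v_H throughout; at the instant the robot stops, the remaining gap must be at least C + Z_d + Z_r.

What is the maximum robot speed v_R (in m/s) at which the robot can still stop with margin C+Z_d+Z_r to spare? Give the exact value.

quadratic (1/2)·v² + (7/10)·v + (-72/25) = 0
  disc = (7/10)² − 4·(1/2)·(-72/25) = 25/4 ; √disc = 5/2
  v_R = (−(7/10) + 5/2) / (2·(1/2)) = 9/5 m/s
check:
T_s = v_R/a_R = (9/5)/1 = 1.8000 s
reaction-phase robot travel = 1.8000·0.1000 = 0.1800 m
braking distance = 1.8000²/(2·1.0000) = 1.6200 m
human closes 0.6000·1.9000 = 1.1400 m
residual clearance needed = 0.0800+0.0400+0.0400 = 0.1600 m
sum ≈ 0.1800+1.6200+1.1400+0.1600 ≈ 3.1000 m = S ✓

v_R_max = 9/5 m/s = 1.8000 m/s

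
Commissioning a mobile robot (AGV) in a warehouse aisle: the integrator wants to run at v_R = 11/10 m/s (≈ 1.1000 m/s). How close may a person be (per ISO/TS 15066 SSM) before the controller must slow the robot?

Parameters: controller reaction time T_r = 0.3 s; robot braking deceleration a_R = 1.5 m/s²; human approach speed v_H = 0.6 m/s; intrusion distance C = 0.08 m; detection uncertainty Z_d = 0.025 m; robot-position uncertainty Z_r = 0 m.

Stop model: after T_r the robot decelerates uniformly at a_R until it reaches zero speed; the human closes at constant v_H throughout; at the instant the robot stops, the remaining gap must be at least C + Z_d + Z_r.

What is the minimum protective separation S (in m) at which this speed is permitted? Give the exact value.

S_min = 35/24 m = 1.4583 m

stop time T_s = (11/10)/(3/2) = 0.7333 s
reaction-phase robot travel = 1.1000·0.3000 = 0.3300 m
braking distance = 1.1000²/(2·1.5000) = 0.4033 m
human closes 0.6000·1.0333 = 0.6200 m
residual clearance needed = 0.0800+0.0250+0.0000 = 0.1050 m
S_min ≈ 0.3300+0.4033+0.6200+0.1050  ⇒  S_min = 35/24 m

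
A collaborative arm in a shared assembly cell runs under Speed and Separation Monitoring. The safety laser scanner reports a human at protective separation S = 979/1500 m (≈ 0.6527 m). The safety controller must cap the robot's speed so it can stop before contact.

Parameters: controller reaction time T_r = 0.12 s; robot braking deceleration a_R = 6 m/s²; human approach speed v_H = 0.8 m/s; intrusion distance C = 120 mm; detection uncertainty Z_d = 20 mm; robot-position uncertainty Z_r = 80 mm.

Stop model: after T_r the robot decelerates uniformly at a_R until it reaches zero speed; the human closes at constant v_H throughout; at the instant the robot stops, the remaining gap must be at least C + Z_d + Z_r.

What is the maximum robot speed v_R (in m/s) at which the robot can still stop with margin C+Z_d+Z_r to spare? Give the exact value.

collect terms ⇒ (1/12)·v_R² + (19/75)·v_R + (-101/300) = 0
  disc = (19/75)² − 4·(1/12)·(-101/300) = 441/2500 ; √disc = 21/50
  v_R = (−(19/75) + 21/50) / (2·(1/12)) = 1 m/s
check:
T_s = v_R/a_R = 1/6 = 0.1667 s
robot in T_r: 1.0000·0.1200 = 0.1200 m
robot covers 1.0000·0.1667 − ½·6.0000·0.1667² = 0.0833 m while stopping
human closes 0.8000·0.2867 = 0.2293 m
margins: 0.1200+0.0200+0.0800 = 0.2200 m
sum ≈ 0.1200+0.0833+0.2293+0.2200 ≈ 0.6527 m = S ✓

v_R_max = 1 m/s = 1.0000 m/s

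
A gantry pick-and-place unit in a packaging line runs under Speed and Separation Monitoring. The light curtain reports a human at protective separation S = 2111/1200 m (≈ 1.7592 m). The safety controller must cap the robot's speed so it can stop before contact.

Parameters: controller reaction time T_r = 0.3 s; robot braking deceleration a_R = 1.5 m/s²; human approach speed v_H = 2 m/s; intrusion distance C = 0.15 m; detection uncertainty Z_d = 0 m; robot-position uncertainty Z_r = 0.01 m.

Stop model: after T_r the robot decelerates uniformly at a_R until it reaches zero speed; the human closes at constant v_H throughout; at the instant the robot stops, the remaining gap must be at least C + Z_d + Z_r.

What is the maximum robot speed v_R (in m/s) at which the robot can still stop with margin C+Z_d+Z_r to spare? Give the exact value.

v_R_max = 11/20 m/s = 0.5500 m/s

collect terms ⇒ (1/3)·v_R² + (49/30)·v_R + (-1199/1200) = 0
  disc = (49/30)² − 4·(1/3)·(-1199/1200) = 4 ; √disc = 2
  v_R = (−(49/30) + 2) / (2·(1/3)) = 11/20 m/s
check:
T_s = v_R/a_R = (11/20)/(3/2) = 0.3667 s
robot in T_r: 0.5500·0.3000 = 0.1650 m
robot under decel: 0.5500²/(2·1.5000) = 0.1008 m
human over T_r+T_s: 2.0000·(0.3000+0.3667) = 1.3333 m
margins: 0.1500+0.0000+0.0100 = 0.1600 m
sum ≈ 0.1650+0.1008+1.3333+0.1600 ≈ 1.7592 m = S ✓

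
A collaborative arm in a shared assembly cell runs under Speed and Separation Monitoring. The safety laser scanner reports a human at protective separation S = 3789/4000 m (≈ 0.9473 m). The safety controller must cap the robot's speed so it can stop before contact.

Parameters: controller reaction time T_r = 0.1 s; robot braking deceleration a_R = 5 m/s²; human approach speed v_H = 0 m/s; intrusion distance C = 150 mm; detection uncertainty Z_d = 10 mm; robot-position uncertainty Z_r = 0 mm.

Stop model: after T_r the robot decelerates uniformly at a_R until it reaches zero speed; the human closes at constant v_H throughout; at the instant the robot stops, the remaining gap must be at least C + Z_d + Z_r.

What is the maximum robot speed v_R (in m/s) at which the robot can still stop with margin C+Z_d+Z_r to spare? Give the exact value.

collect terms ⇒ (1/10)·v_R² + (1/10)·v_R + (-3149/4000) = 0
  disc = (1/10)² − 4·(1/10)·(-3149/4000) = 3249/10000 ; √disc = 57/100
  v_R = (−(1/10) + 57/100) / (2·(1/10)) = 47/20 m/s
check:
stop time T_s = (47/20)/5 = 0.4700 s
robot covers v_R·T_r = 2.3500·0.1000 = 0.2350 m before braking
robot under decel: 2.3500²/(2·5.0000) = 0.5523 m
human over T_r+T_s: 0.0000·(0.1000+0.4700) = 0.0000 m
residual clearance needed = 0.1500+0.0100+0.0000 = 0.1600 m
sum ≈ 0.2350+0.5523+0.0000+0.1600 ≈ 0.9473 m = S ✓

v_R_max = 47/20 m/s = 2.3500 m/s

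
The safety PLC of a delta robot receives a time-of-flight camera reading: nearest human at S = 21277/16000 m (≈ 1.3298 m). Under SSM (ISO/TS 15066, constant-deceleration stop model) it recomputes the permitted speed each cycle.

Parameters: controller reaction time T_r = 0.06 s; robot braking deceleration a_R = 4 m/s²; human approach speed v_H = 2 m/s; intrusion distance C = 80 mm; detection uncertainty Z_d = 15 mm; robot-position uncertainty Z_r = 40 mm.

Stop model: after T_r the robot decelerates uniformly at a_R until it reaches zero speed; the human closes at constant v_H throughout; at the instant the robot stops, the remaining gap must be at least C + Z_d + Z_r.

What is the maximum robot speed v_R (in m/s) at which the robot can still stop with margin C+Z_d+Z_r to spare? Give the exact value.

at the boundary: (1/8)·v² + (14/25)·v + (-17197/16000) = 0
  disc = (14/25)² − 4·(1/8)·(-17197/16000) = 136161/160000 ; √disc = 369/400
  v_R = (−(14/25) + 369/400) / (2·(1/8)) = 29/20 m/s
check:
braking lasts T_s = (29/20)/4 = 0.3625 s
robot in T_r: 1.4500·0.0600 = 0.0870 m
robot under decel: 1.4500²/(2·4.0000) = 0.2628 m
person approaches 2.0000·(0.0600+0.3625) = 0.8450 m
margins: 0.0800+0.0150+0.0400 = 0.1350 m
sum ≈ 0.0870+0.2628+0.8450+0.1350 ≈ 1.3298 m = S ✓

v_R_max = 29/20 m/s = 1.4500 m/s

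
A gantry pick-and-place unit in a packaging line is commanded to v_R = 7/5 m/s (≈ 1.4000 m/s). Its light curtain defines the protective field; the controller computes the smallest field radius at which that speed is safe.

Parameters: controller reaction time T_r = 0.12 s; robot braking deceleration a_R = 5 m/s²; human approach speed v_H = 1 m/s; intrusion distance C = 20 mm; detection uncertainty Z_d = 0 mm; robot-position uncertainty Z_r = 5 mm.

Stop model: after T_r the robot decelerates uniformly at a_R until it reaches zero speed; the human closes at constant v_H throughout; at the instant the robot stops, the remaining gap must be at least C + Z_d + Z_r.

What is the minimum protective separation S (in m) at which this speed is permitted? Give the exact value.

T_s = v_R/a_R = (7/5)/5 = 0.2800 s
robot covers v_R·T_r = 1.4000·0.1200 = 0.1680 m before braking
braking distance = 1.4000²/(2·5.0000) = 0.1960 m
person approaches 1.0000·(0.1200+0.2800) = 0.4000 m
residual clearance needed = 0.0200+0.0000+0.0050 = 0.0250 m
S_min ≈ 0.1680+0.1960+0.4000+0.0250  ⇒  S_min = 789/1000 m

S_min = 789/1000 m = 0.7890 m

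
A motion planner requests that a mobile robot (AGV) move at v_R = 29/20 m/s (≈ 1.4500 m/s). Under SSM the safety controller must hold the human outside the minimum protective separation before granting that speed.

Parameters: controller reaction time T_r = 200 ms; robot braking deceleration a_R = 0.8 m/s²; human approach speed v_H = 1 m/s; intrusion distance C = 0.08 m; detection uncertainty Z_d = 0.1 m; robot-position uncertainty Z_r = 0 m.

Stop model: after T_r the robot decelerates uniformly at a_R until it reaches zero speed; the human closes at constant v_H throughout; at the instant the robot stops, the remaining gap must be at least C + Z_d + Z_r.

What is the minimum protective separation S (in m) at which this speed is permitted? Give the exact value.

stop time T_s = (29/20)/(4/5) = 1.8125 s
robot covers v_R·T_r = 1.4500·0.2000 = 0.2900 m before braking
robot under decel: 1.4500²/(2·0.8000) = 1.3141 m
human closes 1.0000·2.0125 = 2.0125 m
margins: 0.0800+0.1000+0.0000 = 0.1800 m
S_min ≈ 0.2900+1.3141+2.0125+0.1800  ⇒  S_min = 12149/3200 m

S_min = 12149/3200 m = 3.7966 m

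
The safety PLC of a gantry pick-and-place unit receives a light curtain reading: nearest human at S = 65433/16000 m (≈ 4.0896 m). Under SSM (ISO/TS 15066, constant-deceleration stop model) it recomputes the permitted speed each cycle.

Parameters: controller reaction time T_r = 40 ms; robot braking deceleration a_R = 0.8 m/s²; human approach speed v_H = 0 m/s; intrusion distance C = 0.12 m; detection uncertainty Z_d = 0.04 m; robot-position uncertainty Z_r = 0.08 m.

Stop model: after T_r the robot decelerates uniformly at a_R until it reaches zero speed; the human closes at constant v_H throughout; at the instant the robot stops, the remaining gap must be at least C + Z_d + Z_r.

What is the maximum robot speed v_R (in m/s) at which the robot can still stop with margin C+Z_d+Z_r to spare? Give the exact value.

collect terms ⇒ (5/8)·v_R² + (1/25)·v_R + (-61593/16000) = 0
  disc = (1/25)² − 4·(5/8)·(-61593/16000) = 1540081/160000 ; √disc = 1241/400
  v_R = (−(1/25) + 1241/400) / (2·(5/8)) = 49/20 m/s
check:
T_s = v_R/a_R = (49/20)/(4/5) = 3.0625 s
robot covers v_R·T_r = 2.4500·0.0400 = 0.0980 m before braking
robot covers 2.4500·3.0625 − ½·0.8000·3.0625² = 3.7516 m while stopping
human over T_r+T_s: 0.0000·(0.0400+3.0625) = 0.0000 m
C+Z_d+Z_r = 0.1200+0.0400+0.0800 = 0.2400 m
sum ≈ 0.0980+3.7516+0.0000+0.2400 ≈ 4.0896 m = S ✓

v_R_max = 49/20 m/s = 2.4500 m/s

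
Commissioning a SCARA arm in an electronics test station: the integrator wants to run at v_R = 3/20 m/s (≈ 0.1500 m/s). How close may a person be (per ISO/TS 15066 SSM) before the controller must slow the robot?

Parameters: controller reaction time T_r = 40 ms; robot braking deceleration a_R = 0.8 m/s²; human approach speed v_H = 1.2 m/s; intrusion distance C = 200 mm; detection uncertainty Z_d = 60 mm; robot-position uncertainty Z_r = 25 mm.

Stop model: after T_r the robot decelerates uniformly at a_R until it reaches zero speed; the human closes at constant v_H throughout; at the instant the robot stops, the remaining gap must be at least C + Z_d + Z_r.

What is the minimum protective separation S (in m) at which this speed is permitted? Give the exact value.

S_min = 9249/16000 m = 0.5781 m

braking lasts T_s = (3/20)/(4/5) = 0.1875 s
reaction-phase robot travel = 0.1500·0.0400 = 0.0060 m
braking distance = 0.1500²/(2·0.8000) = 0.0141 m
person approaches 1.2000·(0.0400+0.1875) = 0.2730 m
residual clearance needed = 0.2000+0.0600+0.0250 = 0.2850 m
S_min ≈ 0.0060+0.0141+0.2730+0.2850  ⇒  S_min = 9249/16000 m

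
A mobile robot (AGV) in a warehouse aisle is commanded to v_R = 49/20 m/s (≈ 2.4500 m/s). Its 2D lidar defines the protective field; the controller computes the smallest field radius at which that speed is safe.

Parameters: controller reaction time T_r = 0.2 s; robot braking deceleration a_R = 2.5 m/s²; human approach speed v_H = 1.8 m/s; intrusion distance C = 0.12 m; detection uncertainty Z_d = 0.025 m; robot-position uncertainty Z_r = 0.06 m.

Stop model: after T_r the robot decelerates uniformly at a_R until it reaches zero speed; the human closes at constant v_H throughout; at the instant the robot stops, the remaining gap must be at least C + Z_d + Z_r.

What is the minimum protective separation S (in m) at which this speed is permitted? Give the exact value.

S_min = 8039/2000 m = 4.0195 m

braking lasts T_s = (49/20)/(5/2) = 0.9800 s
reaction-phase robot travel = 2.4500·0.2000 = 0.4900 m
robot under decel: 2.4500²/(2·2.5000) = 1.2005 m
human over T_r+T_s: 1.8000·(0.2000+0.9800) = 2.1240 m
residual clearance needed = 0.1200+0.0250+0.0600 = 0.2050 m
S_min ≈ 0.4900+1.2005+2.1240+0.2050  ⇒  S_min = 8039/2000 m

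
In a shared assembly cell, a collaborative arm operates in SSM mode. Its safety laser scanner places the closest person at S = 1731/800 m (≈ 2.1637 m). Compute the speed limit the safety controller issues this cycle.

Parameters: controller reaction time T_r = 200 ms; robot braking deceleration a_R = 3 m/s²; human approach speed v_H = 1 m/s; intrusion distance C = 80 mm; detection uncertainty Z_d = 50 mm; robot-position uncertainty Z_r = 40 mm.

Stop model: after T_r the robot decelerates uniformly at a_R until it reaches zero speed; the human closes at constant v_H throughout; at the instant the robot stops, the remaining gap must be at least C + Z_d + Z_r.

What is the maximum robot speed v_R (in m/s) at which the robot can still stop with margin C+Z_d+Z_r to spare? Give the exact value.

collect terms ⇒ (1/6)·v_R² + (8/15)·v_R + (-287/160) = 0
  disc = (8/15)² − 4·(1/6)·(-287/160) = 5329/3600 ; √disc = 73/60
  v_R = (−(8/15) + 73/60) / (2·(1/6)) = 41/20 m/s
check:
stop time T_s = (41/20)/3 = 0.6833 s
robot in T_r: 2.0500·0.2000 = 0.4100 m
robot under decel: 2.0500²/(2·3.0000) = 0.7004 m
human over T_r+T_s: 1.0000·(0.2000+0.6833) = 0.8833 m
margins: 0.0800+0.0500+0.0400 = 0.1700 m
sum ≈ 0.4100+0.7004+0.8833+0.1700 ≈ 2.1637 m = S ✓

v_R_max = 41/20 m/s = 2.0500 m/s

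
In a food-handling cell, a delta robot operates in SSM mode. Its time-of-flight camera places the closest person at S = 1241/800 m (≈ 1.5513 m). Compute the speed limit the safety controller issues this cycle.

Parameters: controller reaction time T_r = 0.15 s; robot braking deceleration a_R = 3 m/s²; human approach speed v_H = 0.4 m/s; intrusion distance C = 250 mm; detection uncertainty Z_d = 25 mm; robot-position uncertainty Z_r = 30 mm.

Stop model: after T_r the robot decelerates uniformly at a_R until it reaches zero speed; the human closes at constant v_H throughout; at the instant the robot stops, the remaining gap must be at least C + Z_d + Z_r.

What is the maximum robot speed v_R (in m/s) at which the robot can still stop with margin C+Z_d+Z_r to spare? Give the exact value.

v_R_max = 39/20 m/s = 1.9500 m/s

collect terms ⇒ (1/6)·v_R² + (17/60)·v_R + (-949/800) = 0
  disc = (17/60)² − 4·(1/6)·(-949/800) = 196/225 ; √disc = 14/15
  v_R = (−(17/60) + 14/15) / (2·(1/6)) = 39/20 m/s
check:
stop time T_s = (39/20)/3 = 0.6500 s
robot covers v_R·T_r = 1.9500·0.1500 = 0.2925 m before braking
robot under decel: 1.9500²/(2·3.0000) = 0.6338 m
person approaches 0.4000·(0.1500+0.6500) = 0.3200 m
margins: 0.2500+0.0250+0.0300 = 0.3050 m
sum ≈ 0.2925+0.6338+0.3200+0.3050 ≈ 1.5513 m = S ✓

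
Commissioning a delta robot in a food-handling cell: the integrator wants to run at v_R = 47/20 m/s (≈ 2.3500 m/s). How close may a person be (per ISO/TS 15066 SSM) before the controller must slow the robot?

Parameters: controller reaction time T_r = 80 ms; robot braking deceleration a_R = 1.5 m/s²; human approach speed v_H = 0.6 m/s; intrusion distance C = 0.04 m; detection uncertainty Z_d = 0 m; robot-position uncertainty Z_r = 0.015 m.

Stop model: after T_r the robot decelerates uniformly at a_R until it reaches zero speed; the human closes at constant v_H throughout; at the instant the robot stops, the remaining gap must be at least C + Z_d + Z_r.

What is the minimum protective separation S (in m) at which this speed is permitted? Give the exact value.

S_min = 18431/6000 m = 3.0718 m

T_s = v_R/a_R = (47/20)/(3/2) = 1.5667 s
robot covers v_R·T_r = 2.3500·0.0800 = 0.1880 m before braking
robot covers 2.3500·1.5667 − ½·1.5000·1.5667² = 1.8408 m while stopping
human over T_r+T_s: 0.6000·(0.0800+1.5667) = 0.9880 m
C+Z_d+Z_r = 0.0400+0.0000+0.0150 = 0.0550 m
S_min ≈ 0.1880+1.8408+0.9880+0.0550  ⇒  S_min = 18431/6000 m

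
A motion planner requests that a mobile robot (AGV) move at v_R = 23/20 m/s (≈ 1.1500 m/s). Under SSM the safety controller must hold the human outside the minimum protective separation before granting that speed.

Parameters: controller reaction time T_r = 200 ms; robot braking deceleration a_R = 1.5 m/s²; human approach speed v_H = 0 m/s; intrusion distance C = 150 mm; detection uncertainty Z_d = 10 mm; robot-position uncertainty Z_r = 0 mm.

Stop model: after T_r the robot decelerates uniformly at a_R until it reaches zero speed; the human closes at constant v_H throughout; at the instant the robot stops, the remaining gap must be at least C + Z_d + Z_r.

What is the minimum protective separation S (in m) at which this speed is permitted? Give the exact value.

T_s = v_R/a_R = (23/20)/(3/2) = 0.7667 s
robot in T_r: 1.1500·0.2000 = 0.2300 m
braking distance = 1.1500²/(2·1.5000) = 0.4408 m
person approaches 0.0000·(0.2000+0.7667) = 0.0000 m
residual clearance needed = 0.1500+0.0100+0.0000 = 0.1600 m
S_min ≈ 0.2300+0.4408+0.0000+0.1600  ⇒  S_min = 997/1200 m

S_min = 997/1200 m = 0.8308 m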